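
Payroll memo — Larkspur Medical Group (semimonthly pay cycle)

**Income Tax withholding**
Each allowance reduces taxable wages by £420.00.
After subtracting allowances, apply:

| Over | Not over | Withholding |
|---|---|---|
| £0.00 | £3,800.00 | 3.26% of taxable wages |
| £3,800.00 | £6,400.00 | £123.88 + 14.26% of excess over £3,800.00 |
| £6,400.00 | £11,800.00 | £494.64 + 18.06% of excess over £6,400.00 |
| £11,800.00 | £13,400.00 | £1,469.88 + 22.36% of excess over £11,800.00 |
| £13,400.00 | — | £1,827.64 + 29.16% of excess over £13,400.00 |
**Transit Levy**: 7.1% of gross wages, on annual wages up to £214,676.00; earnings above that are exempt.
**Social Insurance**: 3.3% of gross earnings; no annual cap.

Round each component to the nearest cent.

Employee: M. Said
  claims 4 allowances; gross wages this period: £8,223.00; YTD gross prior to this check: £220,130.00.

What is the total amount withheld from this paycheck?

£791.83

Income Tax: taxable = £8,223.00 − 4×£420.00 = £6,543.00
  £494.64 + 18.06% × (£6,543.00 − £6,400.00) = £494.64 + 18.06% × £143.00 = £520.47
Transit Levy: YTD £220,130.00 ≥ cap £214,676.00 → £0.00
Social Insurance: 3.3% × £8,223.00 = £271.36
Total: £520.47 + £0.00 + £271.36 = £791.83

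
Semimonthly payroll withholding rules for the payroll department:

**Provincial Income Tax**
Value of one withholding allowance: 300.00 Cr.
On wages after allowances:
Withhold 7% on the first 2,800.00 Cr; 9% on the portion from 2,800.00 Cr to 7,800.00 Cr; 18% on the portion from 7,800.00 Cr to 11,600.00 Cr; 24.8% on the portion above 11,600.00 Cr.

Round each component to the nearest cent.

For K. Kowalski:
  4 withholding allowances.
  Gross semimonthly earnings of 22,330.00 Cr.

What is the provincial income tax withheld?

3,693.44 Cr

Provincial Income Tax: taxable = 22,330.00 Cr − 4×300.00 Cr = 21,130.00 Cr
  1,330.00 Cr + 24.8% × (21,130.00 Cr − 11,600.00 Cr) = 1,330.00 Cr + 24.8% × 9,530.00 Cr = 3,693.44 Cr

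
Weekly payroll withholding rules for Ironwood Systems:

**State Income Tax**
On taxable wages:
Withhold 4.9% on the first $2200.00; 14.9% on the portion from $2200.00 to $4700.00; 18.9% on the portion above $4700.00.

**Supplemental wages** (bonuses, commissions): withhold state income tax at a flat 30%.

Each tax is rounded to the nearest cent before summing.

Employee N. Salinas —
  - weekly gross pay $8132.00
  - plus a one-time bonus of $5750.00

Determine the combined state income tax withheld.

State Income Tax: taxable = $8132.00
  $480.30 + 18.9% × ($8132.00 − $4700.00) = $480.30 + 18.9% × $3432.00 = $1128.95
Supplemental (30% flat on bonus): 30% × $5750.00 = $1725.00
Total state income tax: $1128.95 + $1725.00 = $2853.95

$2853.95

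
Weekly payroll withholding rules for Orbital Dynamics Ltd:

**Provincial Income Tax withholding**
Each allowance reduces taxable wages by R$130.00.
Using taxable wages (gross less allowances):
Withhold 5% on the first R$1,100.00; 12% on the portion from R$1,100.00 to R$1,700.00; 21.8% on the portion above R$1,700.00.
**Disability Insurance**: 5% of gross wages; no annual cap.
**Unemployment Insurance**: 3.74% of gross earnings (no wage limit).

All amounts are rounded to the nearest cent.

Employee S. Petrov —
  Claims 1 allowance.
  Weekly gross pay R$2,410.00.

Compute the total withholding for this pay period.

Provincial Income Tax: taxable = R$2,410.00 − 1×R$130.00 = R$2,280.00
  R$127.00 + 21.8% × (R$2,280.00 − R$1,700.00) = R$127.00 + 21.8% × R$580.00 = R$253.44
Disability Insurance: 5% × R$2,410.00 = R$120.50
Unemployment Insurance: 3.74% × R$2,410.00 = R$90.13
Total: R$253.44 + R$120.50 + R$90.13 = R$464.07

R$464.07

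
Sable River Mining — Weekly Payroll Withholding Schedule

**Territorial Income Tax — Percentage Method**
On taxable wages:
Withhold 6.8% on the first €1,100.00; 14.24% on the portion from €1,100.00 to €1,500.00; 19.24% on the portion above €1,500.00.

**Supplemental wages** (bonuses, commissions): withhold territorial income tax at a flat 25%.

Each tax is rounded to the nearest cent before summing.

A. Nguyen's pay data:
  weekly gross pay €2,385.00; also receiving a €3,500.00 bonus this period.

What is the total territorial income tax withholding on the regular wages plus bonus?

Territorial Income Tax: taxable = €2,385.00
  €131.76 + 19.24% × (€2,385.00 − €1,500.00) = €131.76 + 19.24% × €885.00 = €302.03
Supplemental (25% flat on bonus): 25% × €3,500.00 = €875.00
Total territorial income tax: €302.03 + €875.00 = €1,177.03

€1,177.03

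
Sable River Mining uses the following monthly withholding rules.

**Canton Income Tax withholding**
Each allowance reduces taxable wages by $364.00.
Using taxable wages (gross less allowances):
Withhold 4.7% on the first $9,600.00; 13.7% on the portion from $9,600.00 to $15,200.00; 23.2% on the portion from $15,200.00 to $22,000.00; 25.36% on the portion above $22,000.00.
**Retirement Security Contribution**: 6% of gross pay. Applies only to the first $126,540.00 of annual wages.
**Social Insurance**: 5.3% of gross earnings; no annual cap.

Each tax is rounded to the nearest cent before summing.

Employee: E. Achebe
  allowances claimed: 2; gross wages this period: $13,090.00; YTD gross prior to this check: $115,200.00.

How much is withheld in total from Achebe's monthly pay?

Canton Income Tax: taxable = $13,090.00 − 2×$364.00 = $12,362.00
  $451.20 + 13.7% × ($12,362.00 − $9,600.00) = $451.20 + 13.7% × $2,762.00 = $829.59
Retirement Security Contribution: cap $126,540.00 − YTD $115,200.00 = $11,340.00 subject; 6% × $11,340.00 = $680.40
Social Insurance: 5.3% × $13,090.00 = $693.77
Total: $829.59 + $680.40 + $693.77 = $2,203.76

$2,203.76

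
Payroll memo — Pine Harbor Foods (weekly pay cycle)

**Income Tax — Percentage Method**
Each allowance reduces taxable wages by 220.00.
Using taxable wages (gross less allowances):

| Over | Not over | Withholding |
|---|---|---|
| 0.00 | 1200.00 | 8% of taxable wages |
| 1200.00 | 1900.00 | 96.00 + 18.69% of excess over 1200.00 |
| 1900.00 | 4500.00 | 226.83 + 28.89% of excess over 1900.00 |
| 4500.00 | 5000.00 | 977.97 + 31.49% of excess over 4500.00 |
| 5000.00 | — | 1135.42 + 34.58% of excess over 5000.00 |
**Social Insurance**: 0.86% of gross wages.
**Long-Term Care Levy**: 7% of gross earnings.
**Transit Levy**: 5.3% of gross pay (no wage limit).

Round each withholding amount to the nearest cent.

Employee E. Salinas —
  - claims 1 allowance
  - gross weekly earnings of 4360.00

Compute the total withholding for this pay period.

1447.75

Income Tax: taxable = 4360.00 − 1×220.00 = 4140.00
  226.83 + 28.89% × (4140.00 − 1900.00) = 226.83 + 28.89% × 2240.00 = 873.97
Social Insurance: 0.86% × 4360.00 = 37.50
Long-Term Care Levy: 7% × 4360.00 = 305.20
Transit Levy: 5.3% × 4360.00 = 231.08
Total: 873.97 + 37.50 + 305.20 + 231.08 = 1447.75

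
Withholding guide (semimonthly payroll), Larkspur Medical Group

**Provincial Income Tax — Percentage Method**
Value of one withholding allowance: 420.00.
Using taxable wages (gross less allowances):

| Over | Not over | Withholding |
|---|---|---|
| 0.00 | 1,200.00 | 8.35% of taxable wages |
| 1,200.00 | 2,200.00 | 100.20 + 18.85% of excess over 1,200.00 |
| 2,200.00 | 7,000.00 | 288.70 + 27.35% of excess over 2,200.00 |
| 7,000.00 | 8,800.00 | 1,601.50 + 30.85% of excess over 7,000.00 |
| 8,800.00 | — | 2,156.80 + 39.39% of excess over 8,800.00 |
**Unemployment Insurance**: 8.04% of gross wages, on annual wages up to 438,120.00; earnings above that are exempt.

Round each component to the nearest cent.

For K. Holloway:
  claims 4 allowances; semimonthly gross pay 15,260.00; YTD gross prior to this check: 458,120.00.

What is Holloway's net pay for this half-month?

Provincial Income Tax: taxable = 15,260.00 − 4×420.00 = 13,580.00
  2,156.80 + 39.39% × (13,580.00 − 8,800.00) = 2,156.80 + 39.39% × 4,780.00 = 4,039.64
Unemployment Insurance: YTD 458,120.00 ≥ cap 438,120.00 → 0.00
Total withheld: 4,039.64 + 0.00 = 4,039.64
Net pay: 15,260.00 − 4,039.64 = 11,220.36

11,220.36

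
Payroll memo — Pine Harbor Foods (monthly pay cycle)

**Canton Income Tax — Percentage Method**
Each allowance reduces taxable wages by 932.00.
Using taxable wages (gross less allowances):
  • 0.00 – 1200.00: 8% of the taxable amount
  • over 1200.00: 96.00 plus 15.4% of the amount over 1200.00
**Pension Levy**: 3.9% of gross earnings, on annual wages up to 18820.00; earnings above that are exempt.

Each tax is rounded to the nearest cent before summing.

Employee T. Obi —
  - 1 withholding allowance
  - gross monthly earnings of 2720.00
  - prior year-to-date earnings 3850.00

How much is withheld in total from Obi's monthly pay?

292.63

Canton Income Tax: taxable = 2720.00 − 1×932.00 = 1788.00
  96.00 + 15.4% × (1788.00 − 1200.00) = 96.00 + 15.4% × 588.00 = 186.55
Pension Levy: 3.9% × 2720.00 = 106.08
Total: 186.55 + 106.08 = 292.63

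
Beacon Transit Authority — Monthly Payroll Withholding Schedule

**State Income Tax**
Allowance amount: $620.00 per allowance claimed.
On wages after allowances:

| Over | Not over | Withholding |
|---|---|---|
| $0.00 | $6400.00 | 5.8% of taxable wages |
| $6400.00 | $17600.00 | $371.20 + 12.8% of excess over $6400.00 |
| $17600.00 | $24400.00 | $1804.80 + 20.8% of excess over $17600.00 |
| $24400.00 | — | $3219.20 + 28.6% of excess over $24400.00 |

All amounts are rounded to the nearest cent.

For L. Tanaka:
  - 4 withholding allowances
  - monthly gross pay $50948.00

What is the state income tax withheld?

$10102.65

State Income Tax: taxable = $50948.00 − 4×$620.00 = $48468.00
  $3219.20 + 28.6% × ($48468.00 − $24400.00) = $3219.20 + 28.6% × $24068.00 = $10102.65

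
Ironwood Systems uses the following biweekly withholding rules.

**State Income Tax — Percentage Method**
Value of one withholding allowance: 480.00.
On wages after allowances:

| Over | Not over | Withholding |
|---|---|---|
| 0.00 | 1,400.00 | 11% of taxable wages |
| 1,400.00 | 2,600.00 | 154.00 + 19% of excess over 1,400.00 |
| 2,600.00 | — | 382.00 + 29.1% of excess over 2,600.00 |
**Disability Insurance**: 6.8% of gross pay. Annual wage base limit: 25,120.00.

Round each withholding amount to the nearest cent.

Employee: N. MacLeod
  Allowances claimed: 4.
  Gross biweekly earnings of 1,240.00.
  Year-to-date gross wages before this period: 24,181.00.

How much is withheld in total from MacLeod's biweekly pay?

State Income Tax: taxable = 1,240.00 − 4×480.00 = -680.00
  Taxable ≤ 0 → 0.00
Disability Insurance: cap 25,120.00 − YTD 24,181.00 = 939.00 subject; 6.8% × 939.00 = 63.85
Total: 0.00 + 63.85 = 63.85

63.85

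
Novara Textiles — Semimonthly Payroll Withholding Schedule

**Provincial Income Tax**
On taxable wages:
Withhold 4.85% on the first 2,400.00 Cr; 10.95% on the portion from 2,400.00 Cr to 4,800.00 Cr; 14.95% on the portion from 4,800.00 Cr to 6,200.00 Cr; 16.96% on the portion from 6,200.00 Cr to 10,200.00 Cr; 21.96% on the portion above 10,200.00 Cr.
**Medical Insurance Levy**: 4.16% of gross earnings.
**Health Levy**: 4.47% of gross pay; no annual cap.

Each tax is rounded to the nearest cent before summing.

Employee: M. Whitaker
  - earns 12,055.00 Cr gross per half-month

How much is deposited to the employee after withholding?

Provincial Income Tax: taxable = 12,055.00 Cr
  1,266.90 Cr + 21.96% × (12,055.00 Cr − 10,200.00 Cr) = 1,266.90 Cr + 21.96% × 1,855.00 Cr = 1,674.26 Cr
Medical Insurance Levy: 4.16% × 12,055.00 Cr = 501.49 Cr
Health Levy: 4.47% × 12,055.00 Cr = 538.86 Cr
Total withheld: 1,674.26 Cr + 501.49 Cr + 538.86 Cr = 2,714.61 Cr
Net pay: 12,055.00 Cr − 2,714.61 Cr = 9,340.39 Cr

9,340.39 Cr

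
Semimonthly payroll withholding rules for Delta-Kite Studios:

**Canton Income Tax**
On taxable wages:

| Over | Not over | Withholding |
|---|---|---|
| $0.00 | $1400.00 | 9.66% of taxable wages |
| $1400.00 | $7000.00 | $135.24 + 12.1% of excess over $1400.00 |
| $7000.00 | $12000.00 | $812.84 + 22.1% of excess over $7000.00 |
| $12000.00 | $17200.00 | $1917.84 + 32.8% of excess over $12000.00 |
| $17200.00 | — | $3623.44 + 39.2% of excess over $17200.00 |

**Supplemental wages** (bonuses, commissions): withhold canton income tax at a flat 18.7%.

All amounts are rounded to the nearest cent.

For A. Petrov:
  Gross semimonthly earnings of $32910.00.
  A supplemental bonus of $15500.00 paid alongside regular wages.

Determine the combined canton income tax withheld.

$12680.26

Canton Income Tax: taxable = $32910.00
  $3623.44 + 39.2% × ($32910.00 − $17200.00) = $3623.44 + 39.2% × $15710.00 = $9781.76
Supplemental (18.7% flat on bonus): 18.7% × $15500.00 = $2898.50
Total canton income tax: $9781.76 + $2898.50 = $12680.26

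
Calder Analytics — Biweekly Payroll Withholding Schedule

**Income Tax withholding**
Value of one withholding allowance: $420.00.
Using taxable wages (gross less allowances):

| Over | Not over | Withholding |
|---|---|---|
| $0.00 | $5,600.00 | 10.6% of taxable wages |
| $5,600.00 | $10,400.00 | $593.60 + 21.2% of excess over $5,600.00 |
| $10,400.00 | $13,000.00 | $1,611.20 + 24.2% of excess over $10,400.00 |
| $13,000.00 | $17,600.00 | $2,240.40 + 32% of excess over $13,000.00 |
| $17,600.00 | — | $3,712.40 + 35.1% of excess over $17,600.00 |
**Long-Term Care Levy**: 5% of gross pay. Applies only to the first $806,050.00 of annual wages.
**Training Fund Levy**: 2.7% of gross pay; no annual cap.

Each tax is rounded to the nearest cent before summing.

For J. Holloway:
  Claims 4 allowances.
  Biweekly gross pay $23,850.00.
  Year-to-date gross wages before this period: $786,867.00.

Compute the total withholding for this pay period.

Income Tax: taxable = $23,850.00 − 4×$420.00 = $22,170.00
  $3,712.40 + 35.1% × ($22,170.00 − $17,600.00) = $3,712.40 + 35.1% × $4,570.00 = $5,316.47
Long-Term Care Levy: cap $806,050.00 − YTD $786,867.00 = $19,183.00 subject; 5% × $19,183.00 = $959.15
Training Fund Levy: 2.7% × $23,850.00 = $643.95
Total: $5,316.47 + $959.15 + $643.95 = $6,919.57

$6,919.57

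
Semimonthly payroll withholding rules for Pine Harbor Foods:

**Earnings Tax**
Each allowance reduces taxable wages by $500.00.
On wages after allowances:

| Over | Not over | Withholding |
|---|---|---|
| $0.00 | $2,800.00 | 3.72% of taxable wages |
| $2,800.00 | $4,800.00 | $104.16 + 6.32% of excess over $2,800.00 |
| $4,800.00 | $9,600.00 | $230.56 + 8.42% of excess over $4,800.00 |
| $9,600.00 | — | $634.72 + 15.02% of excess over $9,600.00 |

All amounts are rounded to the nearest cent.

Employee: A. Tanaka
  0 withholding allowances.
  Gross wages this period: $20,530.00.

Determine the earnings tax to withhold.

Earnings Tax: taxable = $20,530.00
  $634.72 + 15.02% × ($20,530.00 − $9,600.00) = $634.72 + 15.02% × $10,930.00 = $2,276.41

$2,276.41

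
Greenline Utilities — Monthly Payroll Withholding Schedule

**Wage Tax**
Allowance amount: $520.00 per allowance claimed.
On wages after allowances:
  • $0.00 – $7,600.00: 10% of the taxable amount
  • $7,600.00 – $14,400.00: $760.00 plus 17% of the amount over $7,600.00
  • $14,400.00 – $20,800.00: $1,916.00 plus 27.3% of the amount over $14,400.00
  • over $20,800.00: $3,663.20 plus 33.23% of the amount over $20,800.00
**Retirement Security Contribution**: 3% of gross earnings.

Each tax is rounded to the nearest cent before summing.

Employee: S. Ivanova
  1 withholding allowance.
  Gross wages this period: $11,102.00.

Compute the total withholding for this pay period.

$1,600.00

Wage Tax: taxable = $11,102.00 − 1×$520.00 = $10,582.00
  $760.00 + 17% × ($10,582.00 − $7,600.00) = $760.00 + 17% × $2,982.00 = $1,266.94
Retirement Security Contribution: 3% × $11,102.00 = $333.06
Total: $1,266.94 + $333.06 = $1,600.00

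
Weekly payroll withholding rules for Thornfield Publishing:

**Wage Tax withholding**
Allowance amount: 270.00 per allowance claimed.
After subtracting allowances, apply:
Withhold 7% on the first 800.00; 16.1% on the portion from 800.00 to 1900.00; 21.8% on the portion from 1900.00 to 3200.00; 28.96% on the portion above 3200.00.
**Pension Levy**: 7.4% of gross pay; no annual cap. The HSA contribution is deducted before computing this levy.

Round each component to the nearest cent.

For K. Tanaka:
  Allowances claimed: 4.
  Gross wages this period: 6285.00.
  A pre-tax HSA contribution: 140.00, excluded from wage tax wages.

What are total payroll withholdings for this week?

1511.33

Wage Tax: taxable = 6285.00 − 140.00 − 4×270.00 = 5065.00
  516.50 + 28.96% × (5065.00 − 3200.00) = 516.50 + 28.96% × 1865.00 = 1056.60
Pension Levy: 7.4% × 6145.00 = 454.73
Total: 1056.60 + 454.73 = 1511.33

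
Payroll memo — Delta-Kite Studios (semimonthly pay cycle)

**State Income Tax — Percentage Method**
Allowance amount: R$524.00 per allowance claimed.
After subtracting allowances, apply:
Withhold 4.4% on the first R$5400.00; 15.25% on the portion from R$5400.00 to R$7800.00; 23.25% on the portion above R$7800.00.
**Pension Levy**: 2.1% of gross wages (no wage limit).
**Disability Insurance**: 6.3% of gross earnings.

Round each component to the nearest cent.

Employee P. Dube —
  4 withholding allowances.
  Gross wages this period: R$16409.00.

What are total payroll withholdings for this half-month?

R$3496.23

State Income Tax: taxable = R$16409.00 − 4×R$524.00 = R$14313.00
  R$603.60 + 23.25% × (R$14313.00 − R$7800.00) = R$603.60 + 23.25% × R$6513.00 = R$2117.87
Pension Levy: 2.1% × R$16409.00 = R$344.59
Disability Insurance: 6.3% × R$16409.00 = R$1033.77
Total: R$2117.87 + R$344.59 + R$1033.77 = R$3496.23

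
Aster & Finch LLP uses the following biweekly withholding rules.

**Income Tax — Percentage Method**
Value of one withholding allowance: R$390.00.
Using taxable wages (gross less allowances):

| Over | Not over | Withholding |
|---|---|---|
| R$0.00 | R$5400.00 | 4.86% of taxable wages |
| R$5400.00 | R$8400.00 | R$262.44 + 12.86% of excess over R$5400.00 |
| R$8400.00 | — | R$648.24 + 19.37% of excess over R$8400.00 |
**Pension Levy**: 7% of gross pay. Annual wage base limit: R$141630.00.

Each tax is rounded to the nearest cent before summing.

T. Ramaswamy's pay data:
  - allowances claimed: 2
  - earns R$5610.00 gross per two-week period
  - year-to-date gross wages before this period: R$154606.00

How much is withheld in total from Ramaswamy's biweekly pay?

Income Tax: taxable = R$5610.00 − 2×R$390.00 = R$4830.00
  4.86% × R$4830.00 = R$234.74
Pension Levy: YTD R$154606.00 ≥ cap R$141630.00 → R$0.00
Total: R$234.74 + R$0.00 = R$234.74

R$234.74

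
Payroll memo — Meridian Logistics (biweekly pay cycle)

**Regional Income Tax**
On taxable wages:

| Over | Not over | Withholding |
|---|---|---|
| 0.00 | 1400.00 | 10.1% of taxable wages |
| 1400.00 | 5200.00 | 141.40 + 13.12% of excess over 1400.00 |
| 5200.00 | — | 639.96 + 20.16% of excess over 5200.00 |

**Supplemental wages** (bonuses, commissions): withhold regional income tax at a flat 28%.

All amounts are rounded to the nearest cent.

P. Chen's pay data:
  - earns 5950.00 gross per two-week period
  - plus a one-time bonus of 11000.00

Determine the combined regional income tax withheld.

3871.16

Regional Income Tax: taxable = 5950.00
  639.96 + 20.16% × (5950.00 − 5200.00) = 639.96 + 20.16% × 750.00 = 791.16
Supplemental (28% flat on bonus): 28% × 11000.00 = 3080.00
Total regional income tax: 791.16 + 3080.00 = 3871.16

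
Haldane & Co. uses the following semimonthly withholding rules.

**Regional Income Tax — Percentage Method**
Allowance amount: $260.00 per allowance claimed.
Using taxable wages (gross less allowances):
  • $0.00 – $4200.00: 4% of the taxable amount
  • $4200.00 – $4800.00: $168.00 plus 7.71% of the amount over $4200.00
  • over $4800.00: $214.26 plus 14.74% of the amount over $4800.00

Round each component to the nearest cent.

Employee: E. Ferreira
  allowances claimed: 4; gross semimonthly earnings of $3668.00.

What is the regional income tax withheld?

Regional Income Tax: taxable = $3668.00 − 4×$260.00 = $2628.00
  4% × $2628.00 = $105.12

$105.12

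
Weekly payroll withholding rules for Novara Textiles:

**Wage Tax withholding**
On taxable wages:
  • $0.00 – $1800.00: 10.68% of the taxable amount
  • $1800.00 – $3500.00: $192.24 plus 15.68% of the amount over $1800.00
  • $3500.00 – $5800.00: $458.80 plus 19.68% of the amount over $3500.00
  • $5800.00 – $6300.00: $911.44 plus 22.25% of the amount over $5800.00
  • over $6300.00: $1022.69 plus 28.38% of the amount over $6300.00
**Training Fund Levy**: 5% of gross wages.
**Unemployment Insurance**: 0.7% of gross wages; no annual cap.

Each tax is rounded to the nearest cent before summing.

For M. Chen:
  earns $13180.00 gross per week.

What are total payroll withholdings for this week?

Wage Tax: taxable = $13180.00
  $1022.69 + 28.38% × ($13180.00 − $6300.00) = $1022.69 + 28.38% × $6880.00 = $2975.23
Training Fund Levy: 5% × $13180.00 = $659.00
Unemployment Insurance: 0.7% × $13180.00 = $92.26
Total: $2975.23 + $659.00 + $92.26 = $3726.49

$3726.49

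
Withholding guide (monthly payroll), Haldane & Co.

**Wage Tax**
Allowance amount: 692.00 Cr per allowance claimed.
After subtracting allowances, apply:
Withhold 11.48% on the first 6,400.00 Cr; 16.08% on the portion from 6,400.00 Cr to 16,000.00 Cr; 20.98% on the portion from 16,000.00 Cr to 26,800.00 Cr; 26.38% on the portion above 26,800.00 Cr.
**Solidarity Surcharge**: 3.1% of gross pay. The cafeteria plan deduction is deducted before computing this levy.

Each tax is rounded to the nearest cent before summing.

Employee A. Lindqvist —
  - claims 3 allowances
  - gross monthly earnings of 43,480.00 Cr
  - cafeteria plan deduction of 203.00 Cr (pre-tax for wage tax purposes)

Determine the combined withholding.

9,684.81 Cr

Wage Tax: taxable = 43,480.00 Cr − 203.00 Cr − 3×692.00 Cr = 41,201.00 Cr
  4,544.24 Cr + 26.38% × (41,201.00 Cr − 26,800.00 Cr) = 4,544.24 Cr + 26.38% × 14,401.00 Cr = 8,343.22 Cr
Solidarity Surcharge: 3.1% × 43,277.00 Cr = 1,341.59 Cr
Total: 8,343.22 Cr + 1,341.59 Cr = 9,684.81 Cr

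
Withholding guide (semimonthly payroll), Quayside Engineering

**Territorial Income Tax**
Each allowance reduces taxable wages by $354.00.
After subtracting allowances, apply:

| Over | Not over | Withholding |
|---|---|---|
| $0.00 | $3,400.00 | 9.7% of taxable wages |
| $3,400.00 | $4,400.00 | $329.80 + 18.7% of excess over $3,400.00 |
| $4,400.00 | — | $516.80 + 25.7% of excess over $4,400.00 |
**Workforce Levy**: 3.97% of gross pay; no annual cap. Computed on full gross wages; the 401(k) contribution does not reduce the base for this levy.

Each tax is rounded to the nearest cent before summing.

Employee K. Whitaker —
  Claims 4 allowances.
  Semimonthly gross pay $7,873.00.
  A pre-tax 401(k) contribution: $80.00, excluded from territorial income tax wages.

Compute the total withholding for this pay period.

$1,337.45

Territorial Income Tax: taxable = $7,873.00 − $80.00 − 4×$354.00 = $6,377.00
  $516.80 + 25.7% × ($6,377.00 − $4,400.00) = $516.80 + 25.7% × $1,977.00 = $1,024.89
Workforce Levy: 3.97% × $7,873.00 = $312.56
Total: $1,024.89 + $312.56 = $1,337.45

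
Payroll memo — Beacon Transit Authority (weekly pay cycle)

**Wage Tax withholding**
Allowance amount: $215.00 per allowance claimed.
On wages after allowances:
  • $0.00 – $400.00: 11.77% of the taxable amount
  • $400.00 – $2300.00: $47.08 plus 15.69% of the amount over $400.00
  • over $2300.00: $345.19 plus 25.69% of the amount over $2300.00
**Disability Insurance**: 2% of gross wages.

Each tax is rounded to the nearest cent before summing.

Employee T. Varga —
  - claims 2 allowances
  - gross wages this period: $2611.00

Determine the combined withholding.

$378.74

Wage Tax: taxable = $2611.00 − 2×$215.00 = $2181.00
  $47.08 + 15.69% × ($2181.00 − $400.00) = $47.08 + 15.69% × $1781.00 = $326.52
Disability Insurance: 2% × $2611.00 = $52.22
Total: $326.52 + $52.22 = $378.74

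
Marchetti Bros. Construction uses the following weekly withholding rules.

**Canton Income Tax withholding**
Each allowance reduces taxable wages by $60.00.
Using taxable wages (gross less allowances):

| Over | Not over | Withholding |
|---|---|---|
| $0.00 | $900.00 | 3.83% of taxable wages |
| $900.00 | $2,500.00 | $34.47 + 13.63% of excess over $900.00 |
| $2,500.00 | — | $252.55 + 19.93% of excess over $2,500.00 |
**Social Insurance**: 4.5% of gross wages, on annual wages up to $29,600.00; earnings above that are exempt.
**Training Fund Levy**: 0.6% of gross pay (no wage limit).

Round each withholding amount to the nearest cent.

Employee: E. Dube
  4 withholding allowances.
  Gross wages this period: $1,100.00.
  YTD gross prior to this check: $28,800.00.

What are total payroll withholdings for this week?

$75.54

Canton Income Tax: taxable = $1,100.00 − 4×$60.00 = $860.00
  3.83% × $860.00 = $32.94
Social Insurance: cap $29,600.00 − YTD $28,800.00 = $800.00 subject; 4.5% × $800.00 = $36.00
Training Fund Levy: 0.6% × $1,100.00 = $6.60
Total: $32.94 + $36.00 + $6.60 = $75.54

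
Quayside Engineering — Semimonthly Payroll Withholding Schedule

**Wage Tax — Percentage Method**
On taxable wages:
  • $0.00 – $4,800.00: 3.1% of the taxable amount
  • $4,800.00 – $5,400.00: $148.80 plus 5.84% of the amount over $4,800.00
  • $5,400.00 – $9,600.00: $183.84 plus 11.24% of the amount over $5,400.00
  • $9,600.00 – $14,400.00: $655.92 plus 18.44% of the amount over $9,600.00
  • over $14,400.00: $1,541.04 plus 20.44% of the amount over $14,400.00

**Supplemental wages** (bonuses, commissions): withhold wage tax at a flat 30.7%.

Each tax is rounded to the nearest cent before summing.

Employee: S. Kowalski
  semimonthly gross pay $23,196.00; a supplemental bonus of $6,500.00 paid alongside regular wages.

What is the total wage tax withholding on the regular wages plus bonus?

$5,334.44

Wage Tax: taxable = $23,196.00
  $1,541.04 + 20.44% × ($23,196.00 − $14,400.00) = $1,541.04 + 20.44% × $8,796.00 = $3,338.94
Supplemental (30.7% flat on bonus): 30.7% × $6,500.00 = $1,995.50
Total wage tax: $3,338.94 + $1,995.50 = $5,334.44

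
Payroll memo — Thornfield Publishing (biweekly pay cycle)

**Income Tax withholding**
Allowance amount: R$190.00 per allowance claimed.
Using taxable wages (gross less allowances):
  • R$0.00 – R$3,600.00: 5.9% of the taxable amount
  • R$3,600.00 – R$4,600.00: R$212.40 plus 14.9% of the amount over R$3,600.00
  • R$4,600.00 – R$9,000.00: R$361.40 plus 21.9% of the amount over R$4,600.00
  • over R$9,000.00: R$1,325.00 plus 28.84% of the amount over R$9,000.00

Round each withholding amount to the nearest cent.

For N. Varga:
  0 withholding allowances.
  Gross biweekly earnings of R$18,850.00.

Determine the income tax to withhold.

R$4,165.74

Income Tax: taxable = R$18,850.00
  R$1,325.00 + 28.84% × (R$18,850.00 − R$9,000.00) = R$1,325.00 + 28.84% × R$9,850.00 = R$4,165.74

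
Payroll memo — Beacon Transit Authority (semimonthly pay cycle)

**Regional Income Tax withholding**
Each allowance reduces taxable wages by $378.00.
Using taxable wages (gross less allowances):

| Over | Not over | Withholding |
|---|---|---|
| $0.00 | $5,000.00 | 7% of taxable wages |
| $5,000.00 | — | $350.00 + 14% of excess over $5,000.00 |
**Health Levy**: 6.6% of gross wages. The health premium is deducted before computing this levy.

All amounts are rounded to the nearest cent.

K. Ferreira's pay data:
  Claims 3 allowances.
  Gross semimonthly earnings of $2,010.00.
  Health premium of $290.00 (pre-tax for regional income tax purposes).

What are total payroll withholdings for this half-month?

Regional Income Tax: taxable = $2,010.00 − $290.00 − 3×$378.00 = $586.00
  7% × $586.00 = $41.02
Health Levy: 6.6% × $1,720.00 = $113.52
Total: $41.02 + $113.52 = $154.54

$154.54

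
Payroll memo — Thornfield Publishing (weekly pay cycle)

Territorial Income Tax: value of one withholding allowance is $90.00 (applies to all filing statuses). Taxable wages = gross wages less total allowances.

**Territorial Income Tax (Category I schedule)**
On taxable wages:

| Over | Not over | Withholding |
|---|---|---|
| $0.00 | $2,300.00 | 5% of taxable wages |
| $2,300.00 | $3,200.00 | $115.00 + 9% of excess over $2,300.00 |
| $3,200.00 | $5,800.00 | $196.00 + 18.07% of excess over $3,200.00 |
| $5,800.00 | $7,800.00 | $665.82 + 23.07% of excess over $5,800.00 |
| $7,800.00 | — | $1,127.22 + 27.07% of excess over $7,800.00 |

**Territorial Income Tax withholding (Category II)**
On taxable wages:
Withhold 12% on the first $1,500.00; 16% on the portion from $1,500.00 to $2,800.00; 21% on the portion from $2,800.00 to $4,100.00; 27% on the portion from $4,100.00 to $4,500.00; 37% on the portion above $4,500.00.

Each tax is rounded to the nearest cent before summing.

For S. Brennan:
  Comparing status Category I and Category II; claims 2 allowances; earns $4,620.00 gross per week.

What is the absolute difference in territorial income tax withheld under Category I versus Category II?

$332.73

Territorial Income Tax (Category I): taxable = $4,620.00 − 2×$90.00 = $4,440.00
  $196.00 + 18.07% × ($4,440.00 − $3,200.00) = $196.00 + 18.07% × $1,240.00 = $420.07
Territorial Income Tax (Category II): taxable = $4,620.00 − 2×$90.00 = $4,440.00
  $661.00 + 27% × ($4,440.00 − $4,100.00) = $661.00 + 27% × $340.00 = $752.80
Difference: |$420.07 − $752.80| = $332.73 (higher under Category II)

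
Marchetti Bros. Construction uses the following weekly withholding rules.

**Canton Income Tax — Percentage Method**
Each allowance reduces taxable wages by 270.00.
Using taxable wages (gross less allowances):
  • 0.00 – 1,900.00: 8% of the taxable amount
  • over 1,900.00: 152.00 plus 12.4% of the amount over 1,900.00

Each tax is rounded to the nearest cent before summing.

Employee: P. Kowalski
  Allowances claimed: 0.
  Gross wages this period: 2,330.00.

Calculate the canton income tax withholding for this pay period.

205.32

Canton Income Tax: taxable = 2,330.00
  152.00 + 12.4% × (2,330.00 − 1,900.00) = 152.00 + 12.4% × 430.00 = 205.32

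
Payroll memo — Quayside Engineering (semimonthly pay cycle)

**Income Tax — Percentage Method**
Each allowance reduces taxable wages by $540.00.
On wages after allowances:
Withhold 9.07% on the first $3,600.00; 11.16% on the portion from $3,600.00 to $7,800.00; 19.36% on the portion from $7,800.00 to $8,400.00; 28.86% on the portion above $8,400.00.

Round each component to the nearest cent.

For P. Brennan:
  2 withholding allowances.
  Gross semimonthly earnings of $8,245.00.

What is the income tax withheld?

Income Tax: taxable = $8,245.00 − 2×$540.00 = $7,165.00
  $326.52 + 11.16% × ($7,165.00 − $3,600.00) = $326.52 + 11.16% × $3,565.00 = $724.37

$724.37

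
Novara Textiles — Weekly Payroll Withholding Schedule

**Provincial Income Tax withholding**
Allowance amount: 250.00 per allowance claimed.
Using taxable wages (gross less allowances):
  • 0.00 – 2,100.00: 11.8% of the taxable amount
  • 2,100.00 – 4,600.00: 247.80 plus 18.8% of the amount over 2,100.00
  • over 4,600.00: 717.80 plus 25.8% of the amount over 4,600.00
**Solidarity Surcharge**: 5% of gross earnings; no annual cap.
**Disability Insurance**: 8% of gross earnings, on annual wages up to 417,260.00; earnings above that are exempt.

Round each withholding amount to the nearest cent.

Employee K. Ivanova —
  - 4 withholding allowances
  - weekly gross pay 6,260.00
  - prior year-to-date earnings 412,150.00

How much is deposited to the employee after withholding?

Provincial Income Tax: taxable = 6,260.00 − 4×250.00 = 5,260.00
  717.80 + 25.8% × (5,260.00 − 4,600.00) = 717.80 + 25.8% × 660.00 = 888.08
Solidarity Surcharge: 5% × 6,260.00 = 313.00
Disability Insurance: cap 417,260.00 − YTD 412,150.00 = 5,110.00 subject; 8% × 5,110.00 = 408.80
Total withheld: 888.08 + 313.00 + 408.80 = 1,609.88
Net pay: 6,260.00 − 1,609.88 = 4,650.12

4,650.12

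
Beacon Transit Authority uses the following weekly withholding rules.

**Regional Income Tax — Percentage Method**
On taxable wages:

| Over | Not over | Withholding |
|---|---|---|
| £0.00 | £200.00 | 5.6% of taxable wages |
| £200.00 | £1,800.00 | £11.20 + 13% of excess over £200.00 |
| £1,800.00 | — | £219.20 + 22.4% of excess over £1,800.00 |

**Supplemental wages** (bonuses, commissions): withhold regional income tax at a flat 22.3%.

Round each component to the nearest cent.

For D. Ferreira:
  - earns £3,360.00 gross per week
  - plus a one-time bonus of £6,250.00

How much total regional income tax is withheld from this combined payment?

£1,962.39

Regional Income Tax: taxable = £3,360.00
  £219.20 + 22.4% × (£3,360.00 − £1,800.00) = £219.20 + 22.4% × £1,560.00 = £568.64
Supplemental (22.3% flat on bonus): 22.3% × £6,250.00 = £1,393.75
Total regional income tax: £568.64 + £1,393.75 = £1,962.39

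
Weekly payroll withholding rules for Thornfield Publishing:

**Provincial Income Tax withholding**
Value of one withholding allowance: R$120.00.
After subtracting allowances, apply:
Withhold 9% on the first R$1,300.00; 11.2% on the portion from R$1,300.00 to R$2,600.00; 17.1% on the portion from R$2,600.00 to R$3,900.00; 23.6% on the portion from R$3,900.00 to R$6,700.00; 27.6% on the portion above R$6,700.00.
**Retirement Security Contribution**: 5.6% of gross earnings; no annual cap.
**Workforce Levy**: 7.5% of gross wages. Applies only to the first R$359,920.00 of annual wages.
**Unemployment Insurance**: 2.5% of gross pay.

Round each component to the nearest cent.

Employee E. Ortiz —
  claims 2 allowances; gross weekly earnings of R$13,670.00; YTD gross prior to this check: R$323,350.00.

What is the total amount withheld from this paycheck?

Provincial Income Tax: taxable = R$13,670.00 − 2×R$120.00 = R$13,430.00
  R$1,145.70 + 27.6% × (R$13,430.00 − R$6,700.00) = R$1,145.70 + 27.6% × R$6,730.00 = R$3,003.18
Retirement Security Contribution: 5.6% × R$13,670.00 = R$765.52
Workforce Levy: 7.5% × R$13,670.00 = R$1,025.25
Unemployment Insurance: 2.5% × R$13,670.00 = R$341.75
Total: R$3,003.18 + R$765.52 + R$1,025.25 + R$341.75 = R$5,135.70

R$5,135.70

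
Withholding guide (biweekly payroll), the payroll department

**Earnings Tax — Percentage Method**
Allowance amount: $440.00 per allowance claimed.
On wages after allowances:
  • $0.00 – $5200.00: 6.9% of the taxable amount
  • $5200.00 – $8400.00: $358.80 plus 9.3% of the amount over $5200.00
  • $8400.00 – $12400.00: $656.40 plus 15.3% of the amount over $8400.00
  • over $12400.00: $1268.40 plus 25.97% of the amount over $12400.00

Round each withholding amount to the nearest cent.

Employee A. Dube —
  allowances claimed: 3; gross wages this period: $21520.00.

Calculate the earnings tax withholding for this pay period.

Earnings Tax: taxable = $21520.00 − 3×$440.00 = $20200.00
  $1268.40 + 25.97% × ($20200.00 − $12400.00) = $1268.40 + 25.97% × $7800.00 = $3294.06

$3294.06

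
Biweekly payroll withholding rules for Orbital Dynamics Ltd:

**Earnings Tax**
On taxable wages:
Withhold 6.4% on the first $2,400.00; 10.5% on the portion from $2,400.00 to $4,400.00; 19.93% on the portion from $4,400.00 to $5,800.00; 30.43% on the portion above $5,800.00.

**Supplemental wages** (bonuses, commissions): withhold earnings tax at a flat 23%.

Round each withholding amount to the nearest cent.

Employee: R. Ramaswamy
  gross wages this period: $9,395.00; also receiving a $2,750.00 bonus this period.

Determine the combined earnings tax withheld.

$2,369.08

Earnings Tax: taxable = $9,395.00
  $642.62 + 30.43% × ($9,395.00 − $5,800.00) = $642.62 + 30.43% × $3,595.00 = $1,736.58
Supplemental (23% flat on bonus): 23% × $2,750.00 = $632.50
Total earnings tax: $1,736.58 + $632.50 = $2,369.08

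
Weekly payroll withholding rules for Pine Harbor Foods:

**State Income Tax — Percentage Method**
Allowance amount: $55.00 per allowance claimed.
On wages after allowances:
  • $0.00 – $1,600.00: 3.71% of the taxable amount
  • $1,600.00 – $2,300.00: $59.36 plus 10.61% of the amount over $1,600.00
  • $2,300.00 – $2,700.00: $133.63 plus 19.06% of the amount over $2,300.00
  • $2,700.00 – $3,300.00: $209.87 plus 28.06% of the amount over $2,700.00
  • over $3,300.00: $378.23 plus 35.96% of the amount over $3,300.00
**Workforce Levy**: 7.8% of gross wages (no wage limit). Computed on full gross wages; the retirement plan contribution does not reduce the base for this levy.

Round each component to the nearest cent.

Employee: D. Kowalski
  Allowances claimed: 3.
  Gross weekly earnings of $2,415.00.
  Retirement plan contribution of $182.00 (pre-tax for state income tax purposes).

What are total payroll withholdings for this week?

State Income Tax: taxable = $2,415.00 − $182.00 − 3×$55.00 = $2,068.00
  $59.36 + 10.61% × ($2,068.00 − $1,600.00) = $59.36 + 10.61% × $468.00 = $109.01
Workforce Levy: 7.8% × $2,415.00 = $188.37
Total: $109.01 + $188.37 = $297.38

$297.38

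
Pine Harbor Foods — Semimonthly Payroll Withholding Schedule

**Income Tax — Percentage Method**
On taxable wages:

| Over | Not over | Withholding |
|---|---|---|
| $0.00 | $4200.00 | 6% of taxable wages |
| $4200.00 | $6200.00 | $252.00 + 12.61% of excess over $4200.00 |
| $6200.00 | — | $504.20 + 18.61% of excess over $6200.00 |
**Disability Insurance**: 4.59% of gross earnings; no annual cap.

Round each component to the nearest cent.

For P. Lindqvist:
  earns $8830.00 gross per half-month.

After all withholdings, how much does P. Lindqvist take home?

$7431.06

Income Tax: taxable = $8830.00
  $504.20 + 18.61% × ($8830.00 − $6200.00) = $504.20 + 18.61% × $2630.00 = $993.64
Disability Insurance: 4.59% × $8830.00 = $405.30
Total withheld: $993.64 + $405.30 = $1398.94
Net pay: $8830.00 − $1398.94 = $7431.06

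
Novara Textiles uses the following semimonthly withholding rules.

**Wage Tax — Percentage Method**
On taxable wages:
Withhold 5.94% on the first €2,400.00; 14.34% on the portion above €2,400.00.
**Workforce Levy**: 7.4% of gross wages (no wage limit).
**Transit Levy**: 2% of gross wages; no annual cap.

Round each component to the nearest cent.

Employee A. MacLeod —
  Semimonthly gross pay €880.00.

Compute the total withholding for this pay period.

€134.99

Wage Tax: taxable = €880.00
  5.94% × €880.00 = €52.27
Workforce Levy: 7.4% × €880.00 = €65.12
Transit Levy: 2% × €880.00 = €17.60
Total: €52.27 + €65.12 + €17.60 = €134.99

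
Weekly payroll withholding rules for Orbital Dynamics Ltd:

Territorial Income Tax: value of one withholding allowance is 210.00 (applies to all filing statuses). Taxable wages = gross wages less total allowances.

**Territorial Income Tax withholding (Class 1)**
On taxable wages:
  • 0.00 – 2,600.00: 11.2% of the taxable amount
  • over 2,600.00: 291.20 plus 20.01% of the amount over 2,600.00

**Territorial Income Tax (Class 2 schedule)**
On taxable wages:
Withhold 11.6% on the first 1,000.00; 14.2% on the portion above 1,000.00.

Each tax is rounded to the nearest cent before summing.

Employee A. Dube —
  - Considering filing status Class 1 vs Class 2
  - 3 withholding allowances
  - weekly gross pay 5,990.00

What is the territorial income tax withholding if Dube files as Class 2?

Territorial Income Tax (Class 2): taxable = 5,990.00 − 3×210.00 = 5,360.00
  116.00 + 14.2% × (5,360.00 − 1,000.00) = 116.00 + 14.2% × 4,360.00 = 735.12

735.12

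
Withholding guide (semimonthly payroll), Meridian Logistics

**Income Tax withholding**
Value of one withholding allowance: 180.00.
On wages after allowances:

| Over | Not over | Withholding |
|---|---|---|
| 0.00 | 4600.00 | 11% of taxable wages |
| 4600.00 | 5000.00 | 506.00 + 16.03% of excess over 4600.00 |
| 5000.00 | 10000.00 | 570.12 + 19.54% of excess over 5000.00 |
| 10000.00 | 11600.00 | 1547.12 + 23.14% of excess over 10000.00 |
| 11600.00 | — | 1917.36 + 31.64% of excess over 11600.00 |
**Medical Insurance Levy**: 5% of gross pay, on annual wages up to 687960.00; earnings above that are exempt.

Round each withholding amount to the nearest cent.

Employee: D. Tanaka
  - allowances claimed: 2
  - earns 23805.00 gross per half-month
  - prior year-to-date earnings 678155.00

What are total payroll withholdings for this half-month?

6155.37

Income Tax: taxable = 23805.00 − 2×180.00 = 23445.00
  1917.36 + 31.64% × (23445.00 − 11600.00) = 1917.36 + 31.64% × 11845.00 = 5665.12
Medical Insurance Levy: cap 687960.00 − YTD 678155.00 = 9805.00 subject; 5% × 9805.00 = 490.25
Total: 5665.12 + 490.25 = 6155.37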